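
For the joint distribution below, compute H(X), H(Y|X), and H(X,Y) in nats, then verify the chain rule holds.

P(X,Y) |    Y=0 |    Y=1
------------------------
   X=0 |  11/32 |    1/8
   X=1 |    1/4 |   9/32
H(X,Y) = 1.3303, H(X) = 0.6912, H(Y|X) = 0.6392 (all in nats)

Chain rule: H(X,Y) = H(X) + H(Y|X)

Left side — joint entropy directly:
H(X,Y) = -Σ p(x,y) log p(x,y) = 1.3303 nats

Right side — compute H(Y|X) from the conditional distributions:
P(X) = (15/32, 17/32), so H(X) = 0.6912 nats
H(Y|X) = Σ_x P(X=x) · H(Y|X=x):
  P(Y|X=0) = (11/15, 4/15), H(Y|X=0) = 0.5799, weight P(X=0) = 15/32
  P(Y|X=1) = (8/17, 9/17), H(Y|X=1) = 0.6914, weight P(X=1) = 17/32
H(Y|X) = 0.6392 nats

H(X) + H(Y|X) = 0.6912 + 0.6392 = 1.3303 nats

Both sides equal 1.3303 nats. ✓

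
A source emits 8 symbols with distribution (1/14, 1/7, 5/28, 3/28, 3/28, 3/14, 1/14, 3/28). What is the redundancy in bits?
0.0992 bits

Redundancy measures how far a source is from maximum entropy:
R = H_max - H(X)

Maximum entropy for 8 symbols: H_max = log_2(8) = 3.0000 bits
Actual entropy: H(X) = 2.9008 bits
Redundancy: R = 3.0000 - 2.9008 = 0.0992 bits

This redundancy represents potential for compression: the source could be compressed by 0.0992 bits per symbol.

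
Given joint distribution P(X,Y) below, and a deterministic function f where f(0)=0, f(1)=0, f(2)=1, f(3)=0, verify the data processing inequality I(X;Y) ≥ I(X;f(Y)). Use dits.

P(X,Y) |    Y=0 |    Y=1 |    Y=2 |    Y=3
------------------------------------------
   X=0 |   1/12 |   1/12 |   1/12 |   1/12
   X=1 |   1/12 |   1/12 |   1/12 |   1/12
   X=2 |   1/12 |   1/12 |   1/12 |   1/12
I(X;Y) = 0.0000, I(X;f(Y)) = 0.0000, inequality holds: 0.0000 ≥ 0.0000

Data Processing Inequality: For any Markov chain X → Y → Z, we have I(X;Y) ≥ I(X;Z).

Here Z = f(Y) is a deterministic function of Y, forming X → Y → Z.

Original I(X;Y) = 0.0000 dits

After applying f:
P(X,Z) where Z=f(Y):
- P(X,Z=0) = P(X,Y=0) + P(X,Y=1) + P(X,Y=3)
- P(X,Z=1) = P(X,Y=2)

I(X;Z) = I(X;f(Y)) = 0.0000 dits

Verification: 0.0000 ≥ 0.0000 ✓

Information cannot be created by processing; the function f can only lose information about X.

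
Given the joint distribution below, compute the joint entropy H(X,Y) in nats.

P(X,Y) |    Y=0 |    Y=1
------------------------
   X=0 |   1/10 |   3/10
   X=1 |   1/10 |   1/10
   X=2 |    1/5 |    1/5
1.6957 nats

Joint entropy is H(X,Y) = -Σ_{x,y} p(x,y) log p(x,y).

Summing over all non-zero entries:
H(X,Y) = -[1/10·log_e(1/10) + 3/10·log_e(3/10) + 1/10·log_e(1/10) + 1/10·log_e(1/10) + 1/5·log_e(1/5) + 1/5·log_e(1/5)]
H(X,Y) = 1.6957 nats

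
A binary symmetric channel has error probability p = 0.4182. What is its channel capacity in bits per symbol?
0.0194 bits

For a binary symmetric channel (BSC) with error probability p:
Capacity C = 1 - H(p) bits per symbol

where H(p) = -p log₂(p) - (1-p) log₂(1-p) is the binary entropy function.

H(0.4182) = 0.9806 bits
C = 1 - 0.9806 = 0.0194 bits per symbol

This means we can reliably transmit up to 0.0194 bits of information per channel use.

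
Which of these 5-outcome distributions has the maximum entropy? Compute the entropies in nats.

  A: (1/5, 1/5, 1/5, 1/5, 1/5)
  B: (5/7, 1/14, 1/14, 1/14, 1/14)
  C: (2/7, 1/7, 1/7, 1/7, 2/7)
A

For a discrete distribution over n outcomes, entropy is maximized by the uniform distribution.

Computing entropies:
H(A) = 1.6094 nats
H(B) = 0.9944 nats
H(C) = 1.5498 nats

The uniform distribution (where all probabilities equal 1/5) achieves the maximum entropy of log_e(5) = 1.6094 nats.

Distribution A has the highest entropy.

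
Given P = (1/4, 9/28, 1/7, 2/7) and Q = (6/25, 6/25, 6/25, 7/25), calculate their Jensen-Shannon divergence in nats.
0.0093 nats

Jensen-Shannon divergence is:
JSD(P||Q) = 0.5 × D_KL(P||M) + 0.5 × D_KL(Q||M)
where M = 0.5 × (P + Q) is the mixture distribution.

M = 0.5 × (1/4, 9/28, 1/7, 2/7) + 0.5 × (6/25, 6/25, 6/25, 7/25) = (0.245, 0.280714, 0.191429, 0.282857)

D_KL(P||M) = 0.0096 nats
D_KL(Q||M) = 0.0089 nats

JSD(P||Q) = 0.5 × 0.0096 + 0.5 × 0.0089 = 0.0093 nats

Unlike KL divergence, JSD is symmetric and bounded: 0 ≤ JSD ≤ log(2).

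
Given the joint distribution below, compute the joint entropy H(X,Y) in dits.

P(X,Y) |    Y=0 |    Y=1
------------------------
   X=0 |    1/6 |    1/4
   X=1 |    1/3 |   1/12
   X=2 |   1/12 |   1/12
0.7090 dits

Joint entropy is H(X,Y) = -Σ_{x,y} p(x,y) log p(x,y).

Summing over all non-zero entries:
H(X,Y) = -[1/6·log_10(1/6) + 1/4·log_10(1/4) + 1/3·log_10(1/3) + 1/12·log_10(1/12) + 1/12·log_10(1/12) + 1/12·log_10(1/12)]
H(X,Y) = 0.7090 dits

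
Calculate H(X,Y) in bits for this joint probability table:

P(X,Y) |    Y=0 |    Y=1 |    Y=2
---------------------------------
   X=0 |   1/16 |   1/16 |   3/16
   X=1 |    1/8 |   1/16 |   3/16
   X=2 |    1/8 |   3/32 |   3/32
3.0460 bits

Joint entropy is H(X,Y) = -Σ_{x,y} p(x,y) log p(x,y).

Summing over all non-zero entries:
H(X,Y) = -[1/16·log_2(1/16) + 1/16·log_2(1/16) + 3/16·log_2(3/16) + 1/8·log_2(1/8) + 1/16·log_2(1/16) + 3/16·log_2(3/16) + 1/8·log_2(1/8) + 3/32·log_2(3/32) + 3/32·log_2(3/32)]
H(X,Y) = 3.0460 bits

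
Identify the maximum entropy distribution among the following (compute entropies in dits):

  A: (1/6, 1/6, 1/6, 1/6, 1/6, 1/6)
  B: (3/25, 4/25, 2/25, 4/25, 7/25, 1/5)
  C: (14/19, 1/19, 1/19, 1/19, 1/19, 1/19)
A

For a discrete distribution over n outcomes, entropy is maximized by the uniform distribution.

Computing entropies:
H(A) = 0.7782 dits
H(B) = 0.7475 dits
H(C) = 0.4342 dits

The uniform distribution (where all probabilities equal 1/6) achieves the maximum entropy of log_10(6) = 0.7782 dits.

Distribution A has the highest entropy.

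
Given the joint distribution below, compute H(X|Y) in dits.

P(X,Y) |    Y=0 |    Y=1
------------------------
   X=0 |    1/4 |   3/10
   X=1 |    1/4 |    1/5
0.2967 dits

Using the chain rule: H(X|Y) = H(X,Y) - H(Y)

First, compute H(X,Y) = 0.5977 dits

Marginal P(Y) = (1/2, 1/2)
H(Y) = 0.3010 dits

H(X|Y) = H(X,Y) - H(Y) = 0.5977 - 0.3010 = 0.2967 dits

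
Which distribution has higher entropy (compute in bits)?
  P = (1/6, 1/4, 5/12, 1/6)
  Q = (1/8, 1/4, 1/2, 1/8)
P

Computing entropies in bits:
H(P) = 1.8879
H(Q) = 1.7500

Distribution P has higher entropy.

Intuition: The distribution closer to uniform (more spread out) has higher entropy.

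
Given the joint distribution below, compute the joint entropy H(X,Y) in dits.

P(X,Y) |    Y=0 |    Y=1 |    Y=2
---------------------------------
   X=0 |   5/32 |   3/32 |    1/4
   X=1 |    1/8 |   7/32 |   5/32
0.7561 dits

Joint entropy is H(X,Y) = -Σ_{x,y} p(x,y) log p(x,y).

Summing over all non-zero entries:
H(X,Y) = -[5/32·log_10(5/32) + 3/32·log_10(3/32) + 1/4·log_10(1/4) + 1/8·log_10(1/8) + 7/32·log_10(7/32) + 5/32·log_10(5/32)]
H(X,Y) = 0.7561 dits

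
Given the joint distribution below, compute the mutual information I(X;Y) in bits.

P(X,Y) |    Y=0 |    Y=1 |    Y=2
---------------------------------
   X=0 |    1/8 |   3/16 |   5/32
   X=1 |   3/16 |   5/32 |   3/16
0.0104 bits

Mutual information: I(X;Y) = H(X) + H(Y) - H(X,Y)

Marginals:
P(X) = (15/32, 17/32), H(X) = 0.9972 bits
P(Y) = (5/16, 11/32, 11/32), H(Y) = 1.5835 bits

Joint entropy: H(X,Y) = 2.5704 bits

I(X;Y) = 0.9972 + 1.5835 - 2.5704 = 0.0104 bits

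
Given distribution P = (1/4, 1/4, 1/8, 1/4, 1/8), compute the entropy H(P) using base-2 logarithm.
2.2500 bits

Shannon entropy is H(X) = -Σ p(x) log p(x).

For P = (1/4, 1/4, 1/8, 1/4, 1/8):
H = -1/4 × log_2(1/4) -1/4 × log_2(1/4) -1/8 × log_2(1/8) -1/4 × log_2(1/4) -1/8 × log_2(1/8)
H = 2.2500 bits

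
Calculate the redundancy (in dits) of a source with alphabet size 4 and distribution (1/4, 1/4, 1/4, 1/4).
0.0000 dits

Redundancy measures how far a source is from maximum entropy:
R = H_max - H(X)

Maximum entropy for 4 symbols: H_max = log_10(4) = 0.6021 dits
Actual entropy: H(X) = 0.6021 dits
Redundancy: R = 0.6021 - 0.6021 = 0.0000 dits

This redundancy represents potential for compression: the source could be compressed by 0.0000 dits per symbol.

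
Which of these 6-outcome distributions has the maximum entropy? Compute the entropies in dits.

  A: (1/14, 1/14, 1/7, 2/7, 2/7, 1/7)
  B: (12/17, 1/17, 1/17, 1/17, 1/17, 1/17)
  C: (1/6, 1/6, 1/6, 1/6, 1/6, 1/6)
C

For a discrete distribution over n outcomes, entropy is maximized by the uniform distribution.

Computing entropies:
H(A) = 0.7161 dits
H(B) = 0.4687 dits
H(C) = 0.7782 dits

The uniform distribution (where all probabilities equal 1/6) achieves the maximum entropy of log_10(6) = 0.7782 dits.

Distribution C has the highest entropy.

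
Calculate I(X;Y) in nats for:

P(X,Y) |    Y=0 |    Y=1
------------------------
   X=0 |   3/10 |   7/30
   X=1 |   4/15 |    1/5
0.0000 nats

Mutual information: I(X;Y) = H(X) + H(Y) - H(X,Y)

Marginals:
P(X) = (8/15, 7/15), H(X) = 0.6909 nats
P(Y) = (17/30, 13/30), H(Y) = 0.6842 nats

Joint entropy: H(X,Y) = 1.3751 nats

I(X;Y) = 0.6909 + 0.6842 - 1.3751 = 0.0000 nats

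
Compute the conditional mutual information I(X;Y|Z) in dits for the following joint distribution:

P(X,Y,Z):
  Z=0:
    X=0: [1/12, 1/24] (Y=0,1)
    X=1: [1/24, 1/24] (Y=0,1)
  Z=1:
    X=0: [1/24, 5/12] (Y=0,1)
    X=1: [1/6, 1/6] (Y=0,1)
0.0384 dits

Conditional mutual information: I(X;Y|Z) = H(X|Z) + H(Y|Z) - H(X,Y|Z)

H(Z) = 0.2222
H(X,Z) = 0.5172 → H(X|Z) = 0.2949
H(Y,Z) = 0.4813 → H(Y|Z) = 0.2590
H(X,Y,Z) = 0.7378 → H(X,Y|Z) = 0.5155

I(X;Y|Z) = 0.2949 + 0.2590 - 0.5155 = 0.0384 dits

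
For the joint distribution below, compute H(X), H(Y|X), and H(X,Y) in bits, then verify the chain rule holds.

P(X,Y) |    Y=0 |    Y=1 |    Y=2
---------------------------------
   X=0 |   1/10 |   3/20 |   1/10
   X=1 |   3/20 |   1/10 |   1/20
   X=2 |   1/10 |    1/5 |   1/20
H(X,Y) = 3.0464, H(X) = 1.5813, H(Y|X) = 1.4651 (all in bits)

Chain rule: H(X,Y) = H(X) + H(Y|X)

Left side — joint entropy directly:
H(X,Y) = -Σ p(x,y) log p(x,y) = 3.0464 bits

Right side — compute H(Y|X) from the conditional distributions:
P(X) = (7/20, 3/10, 7/20), so H(X) = 1.5813 bits
H(Y|X) = Σ_x P(X=x) · H(Y|X=x):
  P(Y|X=0) = (2/7, 3/7, 2/7), H(Y|X=0) = 1.5567, weight P(X=0) = 7/20
  P(Y|X=1) = (1/2, 1/3, 1/6), H(Y|X=1) = 1.4591, weight P(X=1) = 3/10
  P(Y|X=2) = (2/7, 4/7, 1/7), H(Y|X=2) = 1.3788, weight P(X=2) = 7/20
H(Y|X) = 1.4651 bits

H(X) + H(Y|X) = 1.5813 + 1.4651 = 3.0464 bits

Both sides equal 3.0464 bits. ✓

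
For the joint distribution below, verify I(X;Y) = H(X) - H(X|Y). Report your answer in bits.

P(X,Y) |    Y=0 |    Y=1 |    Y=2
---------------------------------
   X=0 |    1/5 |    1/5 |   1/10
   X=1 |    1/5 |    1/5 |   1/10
I(X;Y) = 0.0000 bits

Mutual information has multiple equivalent forms:
- I(X;Y) = H(X) - H(X|Y)
- I(X;Y) = H(Y) - H(Y|X)
- I(X;Y) = H(X) + H(Y) - H(X,Y)

Computing all quantities:
H(X) = 1.0000, H(Y) = 1.5219, H(X,Y) = 2.5219
H(X|Y) = 1.0000, H(Y|X) = 1.5219

Verification:
H(X) - H(X|Y) = 1.0000 - 1.0000 = 0.0000
H(Y) - H(Y|X) = 1.5219 - 1.5219 = 0.0000
H(X) + H(Y) - H(X,Y) = 1.0000 + 1.5219 - 2.5219 = 0.0000

All forms give I(X;Y) = 0.0000 bits. ✓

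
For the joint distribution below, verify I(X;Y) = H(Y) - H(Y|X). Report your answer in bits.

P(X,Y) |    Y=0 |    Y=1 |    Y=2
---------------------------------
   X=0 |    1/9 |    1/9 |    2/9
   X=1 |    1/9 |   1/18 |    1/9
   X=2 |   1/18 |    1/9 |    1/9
I(X;Y) = 0.0344 bits

Mutual information has multiple equivalent forms:
- I(X;Y) = H(X) - H(X|Y)
- I(X;Y) = H(Y) - H(Y|X)
- I(X;Y) = H(X) + H(Y) - H(X,Y)

Computing all quantities:
H(X) = 1.5466, H(Y) = 1.5466, H(X,Y) = 3.0588
H(X|Y) = 1.5122, H(Y|X) = 1.5122

Verification:
H(X) - H(X|Y) = 1.5466 - 1.5122 = 0.0344
H(Y) - H(Y|X) = 1.5466 - 1.5122 = 0.0344
H(X) + H(Y) - H(X,Y) = 1.5466 + 1.5466 - 3.0588 = 0.0344

All forms give I(X;Y) = 0.0344 bits. ✓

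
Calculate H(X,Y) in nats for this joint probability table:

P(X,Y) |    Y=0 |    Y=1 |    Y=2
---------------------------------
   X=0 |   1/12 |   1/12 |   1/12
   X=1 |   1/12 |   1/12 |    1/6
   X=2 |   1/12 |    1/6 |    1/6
2.1383 nats

Joint entropy is H(X,Y) = -Σ_{x,y} p(x,y) log p(x,y).

Summing over all non-zero entries:
H(X,Y) = -[1/12·log_e(1/12) + 1/12·log_e(1/12) + 1/12·log_e(1/12) + 1/12·log_e(1/12) + 1/12·log_e(1/12) + 1/6·log_e(1/6) + 1/12·log_e(1/12) + 1/6·log_e(1/6) + 1/6·log_e(1/6)]
H(X,Y) = 2.1383 nats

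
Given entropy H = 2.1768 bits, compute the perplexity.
4.5215

Perplexity is 2^H (or exp(H) for natural log).

H = 2.1768 bits
Perplexity = 2^2.1768 = 4.5215

Interpretation: The model's uncertainty is equivalent to choosing uniformly among 4.5 options.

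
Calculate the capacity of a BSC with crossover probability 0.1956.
0.2870 bits

For a binary symmetric channel (BSC) with error probability p:
Capacity C = 1 - H(p) bits per symbol

where H(p) = -p log₂(p) - (1-p) log₂(1-p) is the binary entropy function.

H(0.1956) = 0.7130 bits
C = 1 - 0.7130 = 0.2870 bits per symbol

This means we can reliably transmit up to 0.2870 bits of information per channel use.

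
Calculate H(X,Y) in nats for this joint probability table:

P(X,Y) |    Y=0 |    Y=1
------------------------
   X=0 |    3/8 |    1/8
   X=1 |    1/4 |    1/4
1.3209 nats

Joint entropy is H(X,Y) = -Σ_{x,y} p(x,y) log p(x,y).

Summing over all non-zero entries:
H(X,Y) = -[3/8·log_e(3/8) + 1/8·log_e(1/8) + 1/4·log_e(1/4) + 1/4·log_e(1/4)]
H(X,Y) = 1.3209 nats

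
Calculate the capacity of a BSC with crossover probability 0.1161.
0.4820 bits

For a binary symmetric channel (BSC) with error probability p:
Capacity C = 1 - H(p) bits per symbol

where H(p) = -p log₂(p) - (1-p) log₂(1-p) is the binary entropy function.

H(0.1161) = 0.5180 bits
C = 1 - 0.5180 = 0.4820 bits per symbol

This means we can reliably transmit up to 0.4820 bits of information per channel use.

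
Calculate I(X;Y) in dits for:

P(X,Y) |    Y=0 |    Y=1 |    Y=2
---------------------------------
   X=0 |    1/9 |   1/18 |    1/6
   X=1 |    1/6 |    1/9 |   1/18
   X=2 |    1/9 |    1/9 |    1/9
0.0212 dits

Mutual information: I(X;Y) = H(X) + H(Y) - H(X,Y)

Marginals:
P(X) = (1/3, 1/3, 1/3), H(X) = 0.4771 dits
P(Y) = (7/18, 5/18, 1/3), H(Y) = 0.4731 dits

Joint entropy: H(X,Y) = 0.9290 dits

I(X;Y) = 0.4771 + 0.4731 - 0.9290 = 0.0212 dits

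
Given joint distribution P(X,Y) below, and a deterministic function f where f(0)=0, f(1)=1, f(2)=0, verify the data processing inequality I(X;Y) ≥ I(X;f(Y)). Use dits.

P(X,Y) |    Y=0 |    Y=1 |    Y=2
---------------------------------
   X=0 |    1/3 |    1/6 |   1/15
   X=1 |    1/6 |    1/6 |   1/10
I(X;Y) = 0.0099, I(X;f(Y)) = 0.0020, inequality holds: 0.0099 ≥ 0.0020

Data Processing Inequality: For any Markov chain X → Y → Z, we have I(X;Y) ≥ I(X;Z).

Here Z = f(Y) is a deterministic function of Y, forming X → Y → Z.

Original I(X;Y) = 0.0099 dits

After applying f:
P(X,Z) where Z=f(Y):
- P(X,Z=0) = P(X,Y=0) + P(X,Y=2)
- P(X,Z=1) = P(X,Y=1)

I(X;Z) = I(X;f(Y)) = 0.0020 dits

Verification: 0.0099 ≥ 0.0020 ✓

Information cannot be created by processing; the function f can only lose information about X.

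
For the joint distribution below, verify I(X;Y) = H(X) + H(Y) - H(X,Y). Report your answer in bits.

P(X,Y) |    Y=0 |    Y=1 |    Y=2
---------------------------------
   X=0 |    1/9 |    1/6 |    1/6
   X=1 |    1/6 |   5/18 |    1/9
I(X;Y) = 0.0275 bits

Mutual information has multiple equivalent forms:
- I(X;Y) = H(X) - H(X|Y)
- I(X;Y) = H(Y) - H(Y|X)
- I(X;Y) = H(X) + H(Y) - H(X,Y)

Computing all quantities:
H(X) = 0.9911, H(Y) = 1.5466, H(X,Y) = 2.5102
H(X|Y) = 0.9636, H(Y|X) = 1.5192

Verification:
H(X) - H(X|Y) = 0.9911 - 0.9636 = 0.0275
H(Y) - H(Y|X) = 1.5466 - 1.5192 = 0.0275
H(X) + H(Y) - H(X,Y) = 0.9911 + 1.5466 - 2.5102 = 0.0275

All forms give I(X;Y) = 0.0275 bits. ✓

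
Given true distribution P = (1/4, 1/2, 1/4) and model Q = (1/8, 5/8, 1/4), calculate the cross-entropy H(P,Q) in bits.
1.5890 bits

Cross-entropy: H(P,Q) = -Σ p(x) log q(x)

Alternatively: H(P,Q) = H(P) + D_KL(P||Q)
H(P) = 1.5000 bits
D_KL(P||Q) = 0.0890 bits

H(P,Q) = 1.5000 + 0.0890 = 1.5890 bits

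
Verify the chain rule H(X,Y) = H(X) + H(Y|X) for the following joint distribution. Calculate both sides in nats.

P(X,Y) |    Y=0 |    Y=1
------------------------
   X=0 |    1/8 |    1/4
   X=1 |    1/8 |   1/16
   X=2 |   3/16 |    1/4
H(X,Y) = 1.7002, H(X) = 1.0434, H(Y|X) = 0.6568 (all in nats)

Chain rule: H(X,Y) = H(X) + H(Y|X)

Left side — joint entropy directly:
H(X,Y) = -Σ p(x,y) log p(x,y) = 1.7002 nats

Right side — compute H(Y|X) from the conditional distributions:
P(X) = (3/8, 3/16, 7/16), so H(X) = 1.0434 nats
H(Y|X) = Σ_x P(X=x) · H(Y|X=x):
  P(Y|X=0) = (1/3, 2/3), H(Y|X=0) = 0.6365, weight P(X=0) = 3/8
  P(Y|X=1) = (2/3, 1/3), H(Y|X=1) = 0.6365, weight P(X=1) = 3/16
  P(Y|X=2) = (3/7, 4/7), H(Y|X=2) = 0.6829, weight P(X=2) = 7/16
H(Y|X) = 0.6568 nats

H(X) + H(Y|X) = 1.0434 + 0.6568 = 1.7002 nats

Both sides equal 1.7002 nats. ✓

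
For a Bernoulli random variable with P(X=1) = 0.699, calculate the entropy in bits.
0.8825 bits

The binary entropy function is:
H(p) = -p log(p) - (1-p) log(1-p)

H(0.699) = -0.699 × log_2(0.699) - 0.301 × log_2(0.301)
H(0.699) = 0.8825 bits

Note: Binary entropy is maximized at p=0.5 (H=1 bit) and minimized at p=0 or p=1 (H=0).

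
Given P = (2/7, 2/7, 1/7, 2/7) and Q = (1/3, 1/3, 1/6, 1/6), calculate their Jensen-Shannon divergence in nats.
0.0102 nats

Jensen-Shannon divergence is:
JSD(P||Q) = 0.5 × D_KL(P||M) + 0.5 × D_KL(Q||M)
where M = 0.5 × (P + Q) is the mixture distribution.

M = 0.5 × (2/7, 2/7, 1/7, 2/7) + 0.5 × (1/3, 1/3, 1/6, 1/6) = (0.309524, 0.309524, 0.154762, 0.22619)

D_KL(P||M) = 0.0096 nats
D_KL(Q||M) = 0.0109 nats

JSD(P||Q) = 0.5 × 0.0096 + 0.5 × 0.0109 = 0.0102 nats

Unlike KL divergence, JSD is symmetric and bounded: 0 ≤ JSD ≤ log(2).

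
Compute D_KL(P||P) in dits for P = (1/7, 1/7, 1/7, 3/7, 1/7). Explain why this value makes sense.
0.0000 dits

KL divergence satisfies the Gibbs inequality: D_KL(P||Q) ≥ 0 for all distributions P, Q.

D_KL(P||Q) = Σ p(x) log(p(x)/q(x))
Each term is p(x) × log_10(p(x)/p(x)) = p(x) × log_10(1) = 0, so the sum is 0.
D_KL(P||Q) = 0.0000 dits

When P = Q, the KL divergence is exactly 0, as there is no 'divergence' between identical distributions.

This non-negativity is a fundamental property: relative entropy cannot be negative because it measures how different Q is from P.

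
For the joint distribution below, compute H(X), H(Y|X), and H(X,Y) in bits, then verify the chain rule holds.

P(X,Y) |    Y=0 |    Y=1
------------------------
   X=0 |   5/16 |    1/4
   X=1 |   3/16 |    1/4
H(X,Y) = 1.9772, H(X) = 0.9887, H(Y|X) = 0.9885 (all in bits)

Chain rule: H(X,Y) = H(X) + H(Y|X)

Left side — joint entropy directly:
H(X,Y) = -Σ p(x,y) log p(x,y) = 1.9772 bits

Right side — compute H(Y|X) from the conditional distributions:
P(X) = (9/16, 7/16), so H(X) = 0.9887 bits
H(Y|X) = Σ_x P(X=x) · H(Y|X=x):
  P(Y|X=0) = (5/9, 4/9), H(Y|X=0) = 0.9911, weight P(X=0) = 9/16
  P(Y|X=1) = (3/7, 4/7), H(Y|X=1) = 0.9852, weight P(X=1) = 7/16
H(Y|X) = 0.9885 bits

H(X) + H(Y|X) = 0.9887 + 0.9885 = 1.9772 bits

Both sides equal 1.9772 bits. ✓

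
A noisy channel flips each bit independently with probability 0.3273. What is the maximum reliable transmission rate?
0.0879 bits

For a binary symmetric channel (BSC) with error probability p:
Capacity C = 1 - H(p) bits per symbol

where H(p) = -p log₂(p) - (1-p) log₂(1-p) is the binary entropy function.

H(0.3273) = 0.9121 bits
C = 1 - 0.9121 = 0.0879 bits per symbol

This means we can reliably transmit up to 0.0879 bits of information per channel use.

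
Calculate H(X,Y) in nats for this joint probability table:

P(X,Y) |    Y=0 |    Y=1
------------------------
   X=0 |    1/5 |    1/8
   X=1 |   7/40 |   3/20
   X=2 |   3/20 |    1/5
1.7779 nats

Joint entropy is H(X,Y) = -Σ_{x,y} p(x,y) log p(x,y).

Summing over all non-zero entries:
H(X,Y) = -[1/5·log_e(1/5) + 1/8·log_e(1/8) + 7/40·log_e(7/40) + 3/20·log_e(3/20) + 3/20·log_e(3/20) + 1/5·log_e(1/5)]
H(X,Y) = 1.7779 nats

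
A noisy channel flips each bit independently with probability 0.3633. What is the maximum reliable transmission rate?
0.0546 bits

For a binary symmetric channel (BSC) with error probability p:
Capacity C = 1 - H(p) bits per symbol

where H(p) = -p log₂(p) - (1-p) log₂(1-p) is the binary entropy function.

H(0.3633) = 0.9454 bits
C = 1 - 0.9454 = 0.0546 bits per symbol

This means we can reliably transmit up to 0.0546 bits of information per channel use.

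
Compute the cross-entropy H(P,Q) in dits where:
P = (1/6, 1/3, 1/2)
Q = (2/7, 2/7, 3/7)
0.4560 dits

Cross-entropy: H(P,Q) = -Σ p(x) log q(x)

Alternatively: H(P,Q) = H(P) + D_KL(P||Q)
H(P) = 0.4392 dits
D_KL(P||Q) = 0.0168 dits

H(P,Q) = 0.4392 + 0.0168 = 0.4560 dits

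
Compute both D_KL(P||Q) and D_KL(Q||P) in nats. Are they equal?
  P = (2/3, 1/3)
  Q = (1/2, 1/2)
D_KL(P||Q) = 0.0566, D_KL(Q||P) = 0.0589

KL divergence is not symmetric: D_KL(P||Q) ≠ D_KL(Q||P) in general.

D_KL(P||Q) = 0.0566 nats
D_KL(Q||P) = 0.0589 nats

No, they are not equal!

This asymmetry is why KL divergence is not a true distance metric.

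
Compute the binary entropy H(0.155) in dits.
0.1873 dits

The binary entropy function is:
H(p) = -p log(p) - (1-p) log(1-p)

H(0.155) = -0.155 × log_10(0.155) - 0.845 × log_10(0.845)
H(0.155) = 0.1873 dits

Note: Binary entropy is maximized at p=0.5 (H=1 bit) and minimized at p=0 or p=1 (H=0).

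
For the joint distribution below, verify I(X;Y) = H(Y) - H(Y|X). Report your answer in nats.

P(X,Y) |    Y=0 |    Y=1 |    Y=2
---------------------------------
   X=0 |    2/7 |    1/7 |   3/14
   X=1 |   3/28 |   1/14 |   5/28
I(X;Y) = 0.0145 nats

Mutual information has multiple equivalent forms:
- I(X;Y) = H(X) - H(X|Y)
- I(X;Y) = H(Y) - H(Y|X)
- I(X;Y) = H(X) + H(Y) - H(X,Y)

Computing all quantities:
H(X) = 0.6518, H(Y) = 1.0642, H(X,Y) = 1.7015
H(X|Y) = 0.6373, H(Y|X) = 1.0497

Verification:
H(X) - H(X|Y) = 0.6518 - 0.6373 = 0.0145
H(Y) - H(Y|X) = 1.0642 - 1.0497 = 0.0145
H(X) + H(Y) - H(X,Y) = 0.6518 + 1.0642 - 1.7015 = 0.0145

All forms give I(X;Y) = 0.0145 nats. ✓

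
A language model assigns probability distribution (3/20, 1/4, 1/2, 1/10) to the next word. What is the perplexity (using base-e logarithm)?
3.3467

Perplexity is e^H (or exp(H) for natural log).

First, H = -Σ p log p = 1.2080 nats
Perplexity = e^1.2080 = 3.3467

Interpretation: The model's uncertainty is equivalent to choosing uniformly among 3.3 options.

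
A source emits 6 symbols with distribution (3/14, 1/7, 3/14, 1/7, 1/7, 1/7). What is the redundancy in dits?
0.0085 dits

Redundancy measures how far a source is from maximum entropy:
R = H_max - H(X)

Maximum entropy for 6 symbols: H_max = log_10(6) = 0.7782 dits
Actual entropy: H(X) = 0.7696 dits
Redundancy: R = 0.7782 - 0.7696 = 0.0085 dits

This redundancy represents potential for compression: the source could be compressed by 0.0085 dits per symbol.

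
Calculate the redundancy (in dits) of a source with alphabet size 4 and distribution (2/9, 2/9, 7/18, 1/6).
0.0225 dits

Redundancy measures how far a source is from maximum entropy:
R = H_max - H(X)

Maximum entropy for 4 symbols: H_max = log_10(4) = 0.6021 dits
Actual entropy: H(X) = 0.5795 dits
Redundancy: R = 0.6021 - 0.5795 = 0.0225 dits

This redundancy represents potential for compression: the source could be compressed by 0.0225 dits per symbol.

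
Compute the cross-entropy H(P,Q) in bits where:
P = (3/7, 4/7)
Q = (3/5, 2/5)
1.0712 bits

Cross-entropy: H(P,Q) = -Σ p(x) log q(x)

Alternatively: H(P,Q) = H(P) + D_KL(P||Q)
H(P) = 0.9852 bits
D_KL(P||Q) = 0.0860 bits

H(P,Q) = 0.9852 + 0.0860 = 1.0712 bits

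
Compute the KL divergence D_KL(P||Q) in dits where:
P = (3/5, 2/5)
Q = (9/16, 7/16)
0.0013 dits

KL divergence: D_KL(P||Q) = Σ p(x) log(p(x)/q(x))

Computing term by term:
  x=0: 3/5 × log_10[(3/5)/(9/16)] = 3/5 × 0.0280 = 0.0168
  x=1: 2/5 × log_10[(2/5)/(7/16)] = 2/5 × -0.0389 = -0.0156

D_KL(P||Q) = 0.0013 dits

Note: KL divergence is always non-negative and equals 0 iff P = Q.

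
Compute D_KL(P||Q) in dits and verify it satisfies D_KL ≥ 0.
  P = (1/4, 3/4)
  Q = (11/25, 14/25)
0.0338 dits

KL divergence satisfies the Gibbs inequality: D_KL(P||Q) ≥ 0 for all distributions P, Q.

D_KL(P||Q) = Σ p(x) log(p(x)/q(x))
Term by term:
  x=0: 1/4 × log_10[(1/4)/(11/25)] = -0.0614
  x=1: 3/4 × log_10[(3/4)/(14/25)] = 0.0952
D_KL(P||Q) = 0.0338 dits

D_KL(P||Q) = 0.0338 ≥ 0 ✓

This non-negativity is a fundamental property: relative entropy cannot be negative because it measures how different Q is from P.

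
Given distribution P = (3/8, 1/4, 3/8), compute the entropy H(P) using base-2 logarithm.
1.5613 bits

Shannon entropy is H(X) = -Σ p(x) log p(x).

For P = (3/8, 1/4, 3/8):
H = -3/8 × log_2(3/8) -1/4 × log_2(1/4) -3/8 × log_2(3/8)
H = 1.5613 bits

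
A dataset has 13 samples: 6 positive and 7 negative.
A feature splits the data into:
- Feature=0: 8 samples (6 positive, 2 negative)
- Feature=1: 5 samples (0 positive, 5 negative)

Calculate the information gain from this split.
0.4965 bits

Information Gain = H(Y) - H(Y|Feature)

Before split:
P(positive) = 6/13 = 0.4615
H(Y) = 0.9957 bits

After split:
Feature=0: H = 0.8113 bits (weight = 8/13)
Feature=1: H = 0.0000 bits (weight = 5/13)
H(Y|Feature) = (8/13)×0.8113 + (5/13)×0.0000 = 0.4992 bits

Information Gain = 0.9957 - 0.4992 = 0.4965 bits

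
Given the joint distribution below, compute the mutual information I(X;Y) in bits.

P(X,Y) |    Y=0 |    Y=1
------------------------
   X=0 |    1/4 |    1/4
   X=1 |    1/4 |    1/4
0.0000 bits

Mutual information: I(X;Y) = H(X) + H(Y) - H(X,Y)

Marginals:
P(X) = (1/2, 1/2), H(X) = 1.0000 bits
P(Y) = (1/2, 1/2), H(Y) = 1.0000 bits

Joint entropy: H(X,Y) = 2.0000 bits

I(X;Y) = 1.0000 + 1.0000 - 2.0000 = 0.0000 bits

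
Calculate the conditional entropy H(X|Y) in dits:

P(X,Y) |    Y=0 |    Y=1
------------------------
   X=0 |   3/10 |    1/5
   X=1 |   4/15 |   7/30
0.3000 dits

Using the chain rule: H(X|Y) = H(X,Y) - H(Y)

First, compute H(X,Y) = 0.5972 dits

Marginal P(Y) = (17/30, 13/30)
H(Y) = 0.2972 dits

H(X|Y) = H(X,Y) - H(Y) = 0.5972 - 0.2972 = 0.3000 dits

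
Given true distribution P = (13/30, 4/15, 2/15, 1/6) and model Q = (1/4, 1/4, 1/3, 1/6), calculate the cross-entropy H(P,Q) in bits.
2.0422 bits

Cross-entropy: H(P,Q) = -Σ p(x) log q(x)

Alternatively: H(P,Q) = H(P) + D_KL(P||Q)
H(P) = 1.8497 bits
D_KL(P||Q) = 0.1924 bits

H(P,Q) = 1.8497 + 0.1924 = 2.0422 bits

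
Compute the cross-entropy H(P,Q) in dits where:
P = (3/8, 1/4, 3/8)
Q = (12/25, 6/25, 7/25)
0.4818 dits

Cross-entropy: H(P,Q) = -Σ p(x) log q(x)

Alternatively: H(P,Q) = H(P) + D_KL(P||Q)
H(P) = 0.4700 dits
D_KL(P||Q) = 0.0118 dits

H(P,Q) = 0.4700 + 0.0118 = 0.4818 dits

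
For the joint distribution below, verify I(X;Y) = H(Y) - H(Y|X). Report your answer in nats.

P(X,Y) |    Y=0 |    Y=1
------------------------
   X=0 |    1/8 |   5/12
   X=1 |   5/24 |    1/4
I(X;Y) = 0.0281 nats

Mutual information has multiple equivalent forms:
- I(X;Y) = H(X) - H(X|Y)
- I(X;Y) = H(Y) - H(Y|X)
- I(X;Y) = H(X) + H(Y) - H(X,Y)

Computing all quantities:
H(X) = 0.6897, H(Y) = 0.6365, H(X,Y) = 1.2981
H(X|Y) = 0.6616, H(Y|X) = 0.6084

Verification:
H(X) - H(X|Y) = 0.6897 - 0.6616 = 0.0281
H(Y) - H(Y|X) = 0.6365 - 0.6084 = 0.0281
H(X) + H(Y) - H(X,Y) = 0.6897 + 0.6365 - 1.2981 = 0.0281

All forms give I(X;Y) = 0.0281 nats. ✓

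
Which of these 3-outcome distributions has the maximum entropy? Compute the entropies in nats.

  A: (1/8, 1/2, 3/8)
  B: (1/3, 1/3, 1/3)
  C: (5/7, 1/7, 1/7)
B

For a discrete distribution over n outcomes, entropy is maximized by the uniform distribution.

Computing entropies:
H(A) = 0.9743 nats
H(B) = 1.0986 nats
H(C) = 0.7963 nats

The uniform distribution (where all probabilities equal 1/3) achieves the maximum entropy of log_e(3) = 1.0986 nats.

Distribution B has the highest entropy.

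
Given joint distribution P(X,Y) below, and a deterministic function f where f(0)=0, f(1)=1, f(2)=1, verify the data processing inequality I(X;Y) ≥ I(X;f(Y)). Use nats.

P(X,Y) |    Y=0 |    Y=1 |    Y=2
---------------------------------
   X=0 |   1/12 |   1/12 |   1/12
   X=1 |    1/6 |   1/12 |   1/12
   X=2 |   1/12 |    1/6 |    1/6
I(X;Y) = 0.0378, I(X;f(Y)) = 0.0378, inequality holds: 0.0378 ≥ 0.0378

Data Processing Inequality: For any Markov chain X → Y → Z, we have I(X;Y) ≥ I(X;Z).

Here Z = f(Y) is a deterministic function of Y, forming X → Y → Z.

Original I(X;Y) = 0.0378 nats

After applying f:
P(X,Z) where Z=f(Y):
- P(X,Z=0) = P(X,Y=0)
- P(X,Z=1) = P(X,Y=1) + P(X,Y=2)

I(X;Z) = I(X;f(Y)) = 0.0378 nats

Verification: 0.0378 ≥ 0.0378 ✓

Information cannot be created by processing; the function f can only lose information about X.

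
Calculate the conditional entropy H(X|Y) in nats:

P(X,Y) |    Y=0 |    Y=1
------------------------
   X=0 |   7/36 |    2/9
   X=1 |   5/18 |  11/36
0.6791 nats

Using the chain rule: H(X|Y) = H(X,Y) - H(Y)

First, compute H(X,Y) = 1.3708 nats

Marginal P(Y) = (17/36, 19/36)
H(Y) = 0.6916 nats

H(X|Y) = H(X,Y) - H(Y) = 1.3708 - 0.6916 = 0.6791 nats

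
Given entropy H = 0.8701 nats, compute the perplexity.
2.3871

Perplexity is e^H (or exp(H) for natural log).

H = 0.8701 nats
Perplexity = e^0.8701 = 2.3871

Interpretation: The model's uncertainty is equivalent to choosing uniformly among 2.4 options.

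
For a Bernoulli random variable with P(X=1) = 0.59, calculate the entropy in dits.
0.2940 dits

The binary entropy function is:
H(p) = -p log(p) - (1-p) log(1-p)

H(0.59) = -0.59 × log_10(0.59) - 0.41 × log_10(0.41)
H(0.59) = 0.2940 dits

Note: Binary entropy is maximized at p=0.5 (H=1 bit) and minimized at p=0 or p=1 (H=0).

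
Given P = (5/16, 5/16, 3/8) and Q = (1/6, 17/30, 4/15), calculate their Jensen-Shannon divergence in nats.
0.0345 nats

Jensen-Shannon divergence is:
JSD(P||Q) = 0.5 × D_KL(P||M) + 0.5 × D_KL(Q||M)
where M = 0.5 × (P + Q) is the mixture distribution.

M = 0.5 × (5/16, 5/16, 3/8) + 0.5 × (1/6, 17/30, 4/15) = (0.239583, 0.439583, 0.320833)

D_KL(P||M) = 0.0349 nats
D_KL(Q||M) = 0.0341 nats

JSD(P||Q) = 0.5 × 0.0349 + 0.5 × 0.0341 = 0.0345 nats

Unlike KL divergence, JSD is symmetric and bounded: 0 ≤ JSD ≤ log(2).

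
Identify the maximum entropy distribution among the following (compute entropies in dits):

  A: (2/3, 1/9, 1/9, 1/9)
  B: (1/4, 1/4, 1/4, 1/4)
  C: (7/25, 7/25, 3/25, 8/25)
B

For a discrete distribution over n outcomes, entropy is maximized by the uniform distribution.

Computing entropies:
H(A) = 0.4355 dits
H(B) = 0.6021 dits
H(C) = 0.5784 dits

The uniform distribution (where all probabilities equal 1/4) achieves the maximum entropy of log_10(4) = 0.6021 dits.

Distribution B has the highest entropy.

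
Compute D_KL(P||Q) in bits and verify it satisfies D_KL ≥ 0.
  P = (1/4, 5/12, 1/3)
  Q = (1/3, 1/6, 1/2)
0.2521 bits

KL divergence satisfies the Gibbs inequality: D_KL(P||Q) ≥ 0 for all distributions P, Q.

D_KL(P||Q) = Σ p(x) log(p(x)/q(x))
Term by term:
  x=0: 1/4 × log_2[(1/4)/(1/3)] = -0.1038
  x=1: 5/12 × log_2[(5/12)/(1/6)] = 0.5508
  x=2: 1/3 × log_2[(1/3)/(1/2)] = -0.1950
D_KL(P||Q) = 0.2521 bits

D_KL(P||Q) = 0.2521 ≥ 0 ✓

This non-negativity is a fundamental property: relative entropy cannot be negative because it measures how different Q is from P.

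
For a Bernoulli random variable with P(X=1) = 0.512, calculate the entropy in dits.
0.3009 dits

The binary entropy function is:
H(p) = -p log(p) - (1-p) log(1-p)

H(0.512) = -0.512 × log_10(0.512) - 0.488 × log_10(0.488)
H(0.512) = 0.3009 dits

Note: Binary entropy is maximized at p=0.5 (H=1 bit) and minimized at p=0 or p=1 (H=0).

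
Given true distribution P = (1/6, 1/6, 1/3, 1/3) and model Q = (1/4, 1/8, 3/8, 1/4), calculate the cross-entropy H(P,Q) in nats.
1.3667 nats

Cross-entropy: H(P,Q) = -Σ p(x) log q(x)

Alternatively: H(P,Q) = H(P) + D_KL(P||Q)
H(P) = 1.3297 nats
D_KL(P||Q) = 0.0370 nats

H(P,Q) = 1.3297 + 0.0370 = 1.3667 nats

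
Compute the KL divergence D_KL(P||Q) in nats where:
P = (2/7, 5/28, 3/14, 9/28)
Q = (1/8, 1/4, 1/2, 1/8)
0.2981 nats

KL divergence: D_KL(P||Q) = Σ p(x) log(p(x)/q(x))

Computing term by term:
  x=0: 2/7 × log_e[(2/7)/(1/8)] = 2/7 × 0.8267 = 0.2362
  x=1: 5/28 × log_e[(5/28)/(1/4)] = 5/28 × -0.3365 = -0.0601
  x=2: 3/14 × log_e[(3/14)/(1/2)] = 3/14 × -0.8473 = -0.1816
  x=3: 9/28 × log_e[(9/28)/(1/8)] = 9/28 × 0.9445 = 0.3036

D_KL(P||Q) = 0.2981 nats

Note: KL divergence is always non-negative and equals 0 iff P = Q.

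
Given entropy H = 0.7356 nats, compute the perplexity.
2.0867

Perplexity is e^H (or exp(H) for natural log).

H = 0.7356 nats
Perplexity = e^0.7356 = 2.0867

Interpretation: The model's uncertainty is equivalent to choosing uniformly among 2.1 options.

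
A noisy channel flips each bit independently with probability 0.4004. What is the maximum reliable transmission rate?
0.0288 bits

For a binary symmetric channel (BSC) with error probability p:
Capacity C = 1 - H(p) bits per symbol

where H(p) = -p log₂(p) - (1-p) log₂(1-p) is the binary entropy function.

H(0.4004) = 0.9712 bits
C = 1 - 0.9712 = 0.0288 bits per symbol

This means we can reliably transmit up to 0.0288 bits of information per channel use.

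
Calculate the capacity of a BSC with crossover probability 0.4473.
0.0080 bits

For a binary symmetric channel (BSC) with error probability p:
Capacity C = 1 - H(p) bits per symbol

where H(p) = -p log₂(p) - (1-p) log₂(1-p) is the binary entropy function.

H(0.4473) = 0.9920 bits
C = 1 - 0.9920 = 0.0080 bits per symbol

This means we can reliably transmit up to 0.0080 bits of information per channel use.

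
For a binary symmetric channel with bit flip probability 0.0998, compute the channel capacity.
0.5316 bits

For a binary symmetric channel (BSC) with error probability p:
Capacity C = 1 - H(p) bits per symbol

where H(p) = -p log₂(p) - (1-p) log₂(1-p) is the binary entropy function.

H(0.0998) = 0.4684 bits
C = 1 - 0.4684 = 0.5316 bits per symbol

This means we can reliably transmit up to 0.5316 bits of information per channel use.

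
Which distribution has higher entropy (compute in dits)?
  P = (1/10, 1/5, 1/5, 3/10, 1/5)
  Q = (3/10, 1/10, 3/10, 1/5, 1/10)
P

Computing entropies in dits:
H(P) = 0.6762
H(Q) = 0.6535

Distribution P has higher entropy.

Intuition: The distribution closer to uniform (more spread out) has higher entropy.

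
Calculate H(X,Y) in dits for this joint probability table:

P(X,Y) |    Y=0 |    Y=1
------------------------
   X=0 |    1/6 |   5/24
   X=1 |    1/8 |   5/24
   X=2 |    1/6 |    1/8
0.7690 dits

Joint entropy is H(X,Y) = -Σ_{x,y} p(x,y) log p(x,y).

Summing over all non-zero entries:
H(X,Y) = -[1/6·log_10(1/6) + 5/24·log_10(5/24) + 1/8·log_10(1/8) + 5/24·log_10(5/24) + 1/6·log_10(1/6) + 1/8·log_10(1/8)]
H(X,Y) = 0.7690 dits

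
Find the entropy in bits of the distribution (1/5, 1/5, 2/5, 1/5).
1.9219 bits

Shannon entropy is H(X) = -Σ p(x) log p(x).

For P = (1/5, 1/5, 2/5, 1/5):
H = -1/5 × log_2(1/5) -1/5 × log_2(1/5) -2/5 × log_2(2/5) -1/5 × log_2(1/5)
H = 1.9219 bits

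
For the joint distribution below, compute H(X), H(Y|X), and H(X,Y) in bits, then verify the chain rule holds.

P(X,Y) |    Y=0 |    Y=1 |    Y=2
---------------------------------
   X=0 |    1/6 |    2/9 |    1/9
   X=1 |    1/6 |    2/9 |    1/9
H(X,Y) = 2.5305, H(X) = 1.0000, H(Y|X) = 1.5305 (all in bits)

Chain rule: H(X,Y) = H(X) + H(Y|X)

Left side — joint entropy directly:
H(X,Y) = -Σ p(x,y) log p(x,y) = 2.5305 bits

Right side — compute H(Y|X) from the conditional distributions:
P(X) = (1/2, 1/2), so H(X) = 1.0000 bits
H(Y|X) = Σ_x P(X=x) · H(Y|X=x):
  P(Y|X=0) = (1/3, 4/9, 2/9), H(Y|X=0) = 1.5305, weight P(X=0) = 1/2
  P(Y|X=1) = (1/3, 4/9, 2/9), H(Y|X=1) = 1.5305, weight P(X=1) = 1/2
H(Y|X) = 1.5305 bits

H(X) + H(Y|X) = 1.0000 + 1.5305 = 2.5305 bits

Both sides equal 2.5305 bits. ✓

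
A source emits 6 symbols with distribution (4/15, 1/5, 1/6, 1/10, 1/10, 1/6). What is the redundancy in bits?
0.0860 bits

Redundancy measures how far a source is from maximum entropy:
R = H_max - H(X)

Maximum entropy for 6 symbols: H_max = log_2(6) = 2.5850 bits
Actual entropy: H(X) = 2.4989 bits
Redundancy: R = 2.5850 - 2.4989 = 0.0860 bits

This redundancy represents potential for compression: the source could be compressed by 0.0860 bits per symbol.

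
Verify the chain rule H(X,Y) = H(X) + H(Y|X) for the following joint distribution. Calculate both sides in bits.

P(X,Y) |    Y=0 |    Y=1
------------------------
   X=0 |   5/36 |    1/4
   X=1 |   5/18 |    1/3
H(X,Y) = 1.9372, H(X) = 0.9641, H(Y|X) = 0.9731 (all in bits)

Chain rule: H(X,Y) = H(X) + H(Y|X)

Left side — joint entropy directly:
H(X,Y) = -Σ p(x,y) log p(x,y) = 1.9372 bits

Right side — compute H(Y|X) from the conditional distributions:
P(X) = (7/18, 11/18), so H(X) = 0.9641 bits
H(Y|X) = Σ_x P(X=x) · H(Y|X=x):
  P(Y|X=0) = (5/14, 9/14), H(Y|X=0) = 0.9403, weight P(X=0) = 7/18
  P(Y|X=1) = (5/11, 6/11), H(Y|X=1) = 0.9940, weight P(X=1) = 11/18
H(Y|X) = 0.9731 bits

H(X) + H(Y|X) = 0.9641 + 0.9731 = 1.9372 bits

Both sides equal 1.9372 bits. ✓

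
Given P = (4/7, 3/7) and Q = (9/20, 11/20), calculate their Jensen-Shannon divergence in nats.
0.0074 nats

Jensen-Shannon divergence is:
JSD(P||Q) = 0.5 × D_KL(P||M) + 0.5 × D_KL(Q||M)
where M = 0.5 × (P + Q) is the mixture distribution.

M = 0.5 × (4/7, 3/7) + 0.5 × (9/20, 11/20) = (0.510714, 0.489286)

D_KL(P||M) = 0.0074 nats
D_KL(Q||M) = 0.0074 nats

JSD(P||Q) = 0.5 × 0.0074 + 0.5 × 0.0074 = 0.0074 nats

Unlike KL divergence, JSD is symmetric and bounded: 0 ≤ JSD ≤ log(2).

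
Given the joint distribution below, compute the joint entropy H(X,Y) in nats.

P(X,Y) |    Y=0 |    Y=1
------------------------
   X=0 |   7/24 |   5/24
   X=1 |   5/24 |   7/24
1.3723 nats

Joint entropy is H(X,Y) = -Σ_{x,y} p(x,y) log p(x,y).

Summing over all non-zero entries:
H(X,Y) = -[7/24·log_e(7/24) + 5/24·log_e(5/24) + 5/24·log_e(5/24) + 7/24·log_e(7/24)]
H(X,Y) = 1.3723 nats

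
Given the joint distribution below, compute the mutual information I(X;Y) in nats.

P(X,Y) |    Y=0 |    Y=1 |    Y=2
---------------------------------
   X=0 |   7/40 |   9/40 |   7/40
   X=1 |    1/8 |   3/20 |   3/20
0.0014 nats

Mutual information: I(X;Y) = H(X) + H(Y) - H(X,Y)

Marginals:
P(X) = (23/40, 17/40), H(X) = 0.6819 nats
P(Y) = (3/10, 3/8, 13/40), H(Y) = 1.0943 nats

Joint entropy: H(X,Y) = 1.7747 nats

I(X;Y) = 0.6819 + 1.0943 - 1.7747 = 0.0014 nats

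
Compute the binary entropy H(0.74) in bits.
0.8267 bits

The binary entropy function is:
H(p) = -p log(p) - (1-p) log(1-p)

H(0.74) = -0.74 × log_2(0.74) - 0.26 × log_2(0.26)
H(0.74) = 0.8267 bits

Note: Binary entropy is maximized at p=0.5 (H=1 bit) and minimized at p=0 or p=1 (H=0).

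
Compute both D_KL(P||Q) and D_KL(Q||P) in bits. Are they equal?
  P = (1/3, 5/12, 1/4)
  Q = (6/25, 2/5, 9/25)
D_KL(P||Q) = 0.0510, D_KL(Q||P) = 0.0521

KL divergence is not symmetric: D_KL(P||Q) ≠ D_KL(Q||P) in general.

D_KL(P||Q) = 0.0510 bits
D_KL(Q||P) = 0.0521 bits

No, they are not equal!

This asymmetry is why KL divergence is not a true distance metric.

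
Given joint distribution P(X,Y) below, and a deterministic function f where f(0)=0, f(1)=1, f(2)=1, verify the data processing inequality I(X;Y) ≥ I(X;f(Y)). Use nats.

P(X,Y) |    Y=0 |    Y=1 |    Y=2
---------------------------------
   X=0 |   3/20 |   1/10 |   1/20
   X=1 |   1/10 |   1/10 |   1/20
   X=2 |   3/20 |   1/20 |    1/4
I(X;Y) = 0.0918, I(X;f(Y)) = 0.0104, inequality holds: 0.0918 ≥ 0.0104

Data Processing Inequality: For any Markov chain X → Y → Z, we have I(X;Y) ≥ I(X;Z).

Here Z = f(Y) is a deterministic function of Y, forming X → Y → Z.

Original I(X;Y) = 0.0918 nats

After applying f:
P(X,Z) where Z=f(Y):
- P(X,Z=0) = P(X,Y=0)
- P(X,Z=1) = P(X,Y=1) + P(X,Y=2)

I(X;Z) = I(X;f(Y)) = 0.0104 nats

Verification: 0.0918 ≥ 0.0104 ✓

Information cannot be created by processing; the function f can only lose information about X.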